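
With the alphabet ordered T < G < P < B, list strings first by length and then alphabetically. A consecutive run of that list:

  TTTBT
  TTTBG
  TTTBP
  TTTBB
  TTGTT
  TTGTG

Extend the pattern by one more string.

TTGTP

Find the rightmost character of TTGTG below B, bump it to the next letter, and reset everything to its right to T.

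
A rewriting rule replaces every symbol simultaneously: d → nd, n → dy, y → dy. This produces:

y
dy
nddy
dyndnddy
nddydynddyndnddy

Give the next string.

Rewriting the 16 symbols of nddydynddyndnddy one by one yields dy nd nd dy nd dy dy nd nd dy dy nd dy nd nd dy; concatenated:

dyndnddynddydyndnddydynddyndnddy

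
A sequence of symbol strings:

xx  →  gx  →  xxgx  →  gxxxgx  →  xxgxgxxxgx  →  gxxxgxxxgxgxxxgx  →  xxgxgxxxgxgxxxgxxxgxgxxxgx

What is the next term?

This is a Fibonacci-style word recurrence s(k) = s(k−2)·s(k−1): e.g. xx·gx = xxgx.
Continuing: gxxxgxxxgxgxxxgx · xxgxgxxxgxgxxxgxxxgxgxxxgx gives term 8.

gxxxgxxxgxgxxxgxxxgxgxxxgxgxxxgxxxgxgxxxgx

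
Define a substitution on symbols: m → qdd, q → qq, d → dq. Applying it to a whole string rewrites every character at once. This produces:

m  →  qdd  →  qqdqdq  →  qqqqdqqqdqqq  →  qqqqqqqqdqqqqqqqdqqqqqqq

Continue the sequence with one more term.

φ(qqqqqqqqdqqqqqqqdqqqqqqq) expands symbol-by-symbol to qq qq qq qq qq qq qq qq dq qq qq qq qq qq qq qq dq qq qq qq qq qq qq qq; joining the 24 pieces gives the next term.

qqqqqqqqqqqqqqqqdqqqqqqqqqqqqqqqdqqqqqqqqqqqqqqq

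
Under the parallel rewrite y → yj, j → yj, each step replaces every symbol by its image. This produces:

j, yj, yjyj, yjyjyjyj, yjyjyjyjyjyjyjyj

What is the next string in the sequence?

Applying the rule to each of the 16 symbols of yjyjyjyjyjyjyjyj gives the pieces yj yj yj yj yj yj yj yj yj yj yj yj yj yj yj yj, which concatenate to the answer.

yjyjyjyjyjyjyjyjyjyjyjyjyjyjyjyj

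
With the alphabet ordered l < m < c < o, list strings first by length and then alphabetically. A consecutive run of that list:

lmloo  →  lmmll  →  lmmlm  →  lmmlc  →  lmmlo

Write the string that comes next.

Treat lmmlo as a base-4 numeral over the given alphabet and add one, carrying through any trailing o's.

lmmml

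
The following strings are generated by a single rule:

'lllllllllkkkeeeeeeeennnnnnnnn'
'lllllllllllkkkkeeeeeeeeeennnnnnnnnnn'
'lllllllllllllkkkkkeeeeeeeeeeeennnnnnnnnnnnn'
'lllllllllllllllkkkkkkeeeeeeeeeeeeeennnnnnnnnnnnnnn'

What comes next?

lllllllllllllllllkkkkkkkeeeeeeeeeeeeeeeennnnnnnnnnnnnnnnn

Reading off run lengths: l runs 9, 11, 13, 15; k runs 3, 4, 5, 6; e runs 8, 10, 12, 14; n runs 9, 11, 13, 15 — each is linear in n, where the shown terms are n = 3, 4, 5, 6.
For the next term, n = 7, so the run lengths are 17, 7, 16, 17.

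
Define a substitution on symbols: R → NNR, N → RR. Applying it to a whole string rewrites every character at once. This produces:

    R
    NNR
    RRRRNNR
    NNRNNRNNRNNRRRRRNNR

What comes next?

φ(NNRNNRNNRNNRRRRRNNR) expands symbol-by-symbol to RR RR NNR RR RR NNR RR RR NNR RR RR NNR NNR NNR NNR NNR RR RR NNR; joining the 19 pieces gives the next term.

RRRRNNRRRRRNNRRRRRNNRRRRRNNRNNRNNRNNRNNRRRRRNNR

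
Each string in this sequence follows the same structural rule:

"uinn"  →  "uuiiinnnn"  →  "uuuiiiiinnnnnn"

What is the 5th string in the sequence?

uuuuuiiiiiiiiinnnnnnnnnn

Reading off run lengths: u runs 1, 2, 3; i runs 1, 3, 5; n runs 2, 4, 6 — each is linear in n (n = 1, 2, …).
At n = 5 the blocks have lengths 5, 9, 10.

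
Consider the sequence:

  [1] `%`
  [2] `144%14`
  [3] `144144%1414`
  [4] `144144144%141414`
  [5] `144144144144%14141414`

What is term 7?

Every step adds 144 to the front and 14 to the end of the previous string.
From 144144144144%14141414, 2 further steps: 144144144144%14141414 → 144144144144144%1414141414 → (answer).

144144144144144144%141414141414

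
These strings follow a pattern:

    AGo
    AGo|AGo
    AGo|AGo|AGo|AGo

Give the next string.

AGo|AGo|AGo|AGo|AGo|AGo|AGo|AGo

Each string is two copies of the previous one joined by '|'.
One more doubling of AGo|AGo|AGo|AGo gives the answer.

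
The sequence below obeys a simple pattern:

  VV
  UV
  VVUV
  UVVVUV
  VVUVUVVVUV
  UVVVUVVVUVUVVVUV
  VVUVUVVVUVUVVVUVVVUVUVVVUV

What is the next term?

UVVVUVVVUVUVVVUVVVUVUVVVUVUVVVUVVVUVUVVVUV

From term 3 onward, concatenate the second-to-last term with the last: VV·UV = VVUV, UV·VVUV = UVVVUV, …
Continuing: UVVVUVVVUVUVVVUV · VVUVUVVVUVUVVVUVVVUVUVVVUV gives term 8.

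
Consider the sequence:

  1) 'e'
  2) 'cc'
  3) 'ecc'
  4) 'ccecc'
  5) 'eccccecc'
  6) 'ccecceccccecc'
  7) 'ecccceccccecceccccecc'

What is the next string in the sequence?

cceccecccceccecccceccccecceccccecc

This is a Fibonacci-style word recurrence s(k) = s(k−2)·s(k−1): e.g. e·cc = ecc.
Continuing: ccecceccccecc · ecccceccccecceccccecc gives term 8.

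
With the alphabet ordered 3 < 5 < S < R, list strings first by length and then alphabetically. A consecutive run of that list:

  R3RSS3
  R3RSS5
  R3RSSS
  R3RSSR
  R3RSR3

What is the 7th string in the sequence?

R3RSRS

Stepping forward 2 times from R3RSR3: R3RSR3 → R3RSR5, then the target.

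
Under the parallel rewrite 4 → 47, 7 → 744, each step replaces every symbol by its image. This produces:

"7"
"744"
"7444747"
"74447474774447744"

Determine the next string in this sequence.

Replace each of the 17 characters of 74447474774447744 in place — 744 47 47 47 744 47 744 47 744 744 47 47 47 744 744 47 47 — and concatenate.

74447474774447744477447444747477447444747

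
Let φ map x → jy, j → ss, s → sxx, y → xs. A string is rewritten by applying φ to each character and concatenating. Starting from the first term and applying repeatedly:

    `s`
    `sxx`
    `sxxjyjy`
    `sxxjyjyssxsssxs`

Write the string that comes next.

sxxjyjyssxsssxssxxsxxjysxxsxxsxxjysxx

φ(sxxjyjyssxsssxs) expands symbol-by-symbol to sxx jy jy ss xs ss xs sxx sxx jy sxx sxx sxx jy sxx; joining the 15 pieces gives the next term.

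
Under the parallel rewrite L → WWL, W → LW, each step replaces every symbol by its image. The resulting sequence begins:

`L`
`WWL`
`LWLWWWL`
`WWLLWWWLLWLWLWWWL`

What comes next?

LWLWWWLWWLLWLWLWWWLWWLLWWWLLWWWLLWLWLWWWL

Applying the rule to each of the 17 symbols of WWLLWWWLLWLWLWWWL gives the pieces LW LW WWL WWL LW LW LW WWL WWL LW WWL LW WWL LW LW LW WWL, which concatenate to the answer.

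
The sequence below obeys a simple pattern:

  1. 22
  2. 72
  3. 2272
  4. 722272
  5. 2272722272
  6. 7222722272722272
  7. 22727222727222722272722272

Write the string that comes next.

722272227272227222727222727222722272722272

This is a Fibonacci-style word recurrence s(k) = s(k−2)·s(k−1): e.g. 22·72 = 2272.
The next term joins 7222722272722272 and 22727222727222722272722272.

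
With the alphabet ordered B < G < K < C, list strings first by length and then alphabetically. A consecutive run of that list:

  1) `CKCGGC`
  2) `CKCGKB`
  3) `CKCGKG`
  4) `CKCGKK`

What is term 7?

CKCGCG

Advancing 3 positions from CKCGKK through CKCGKK → CKCGKC → CKCGCB reaches term 7.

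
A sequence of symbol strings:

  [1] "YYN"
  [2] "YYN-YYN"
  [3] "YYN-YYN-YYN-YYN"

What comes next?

s(k+1) = s(k)·-·s(k) — each term doubles the last with '-' between the halves.
One more doubling of YYN-YYN-YYN-YYN gives the answer.

YYN-YYN-YYN-YYN-YYN-YYN-YYN-YYN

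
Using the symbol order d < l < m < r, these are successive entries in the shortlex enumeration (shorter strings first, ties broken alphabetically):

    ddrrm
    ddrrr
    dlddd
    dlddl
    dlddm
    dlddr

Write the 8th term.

Stepping forward 2 times from dlddr: dlddr → dldld, then the target.

dldll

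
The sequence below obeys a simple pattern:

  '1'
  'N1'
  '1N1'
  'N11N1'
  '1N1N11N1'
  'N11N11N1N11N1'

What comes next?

1N1N11N1N11N11N1N11N1

From term 3 onward, concatenate the second-to-last term with the last: 1·N1 = 1N1, N1·1N1 = N11N1, …
The next term joins 1N1N11N1 and N11N11N1N11N1.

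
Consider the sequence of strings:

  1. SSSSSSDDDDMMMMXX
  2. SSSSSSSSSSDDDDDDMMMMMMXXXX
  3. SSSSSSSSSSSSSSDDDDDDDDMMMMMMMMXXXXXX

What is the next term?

Term n consists of 4n+2 S's, followed by 2n+2 D's, followed by 2n+2 M's, followed by 2n X's (n = 1, 2, …).
Setting n = 4 gives 18, 10, 10, 8 characters in each block.

SSSSSSSSSSSSSSSSSSDDDDDDDDDDMMMMMMMMMMXXXXXXXX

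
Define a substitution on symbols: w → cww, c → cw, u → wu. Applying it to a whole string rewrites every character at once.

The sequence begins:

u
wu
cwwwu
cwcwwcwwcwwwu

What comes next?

Rewriting the 13 symbols of cwcwwcwwcwwwu one by one yields cw cww cw cww cww cw cww cww cw cww cww cww wu; concatenated:

cwcwwcwcwwcwwcwcwwcwwcwcwwcwwcwwwu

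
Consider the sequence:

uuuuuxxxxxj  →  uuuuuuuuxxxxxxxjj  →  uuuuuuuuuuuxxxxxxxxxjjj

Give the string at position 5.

Reading off run lengths: u runs 5, 8, 11; x runs 5, 7, 9; j runs 1, 2, 3 — each is linear in n (n = 1, 2, …).
At n = 5 the blocks have lengths 17, 13, 5.

uuuuuuuuuuuuuuuuuxxxxxxxxxxxxxjjjjj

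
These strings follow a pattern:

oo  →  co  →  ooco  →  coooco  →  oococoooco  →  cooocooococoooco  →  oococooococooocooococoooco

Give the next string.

cooocooococooocooococooococooocooococoooco

This is a Fibonacci-style word recurrence s(k) = s(k−2)·s(k−1): e.g. oo·co = ooco.
The next term joins cooocooococoooco and oococooococooocooococoooco.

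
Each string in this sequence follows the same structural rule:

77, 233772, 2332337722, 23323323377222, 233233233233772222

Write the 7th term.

Each term wraps the previous one in 233 on the left and 2 on the right.
From 233233233233772222, 2 further steps: 233233233233772222 → 2332332332332337722222 → (answer).

23323323323323323377222222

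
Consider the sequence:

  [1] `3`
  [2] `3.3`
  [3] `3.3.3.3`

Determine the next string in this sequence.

s(k+1) = s(k)·.·s(k) — each term doubles the last with '.' between the halves.
One more doubling of 3.3.3.3 gives the answer.

3.3.3.3.3.3.3.3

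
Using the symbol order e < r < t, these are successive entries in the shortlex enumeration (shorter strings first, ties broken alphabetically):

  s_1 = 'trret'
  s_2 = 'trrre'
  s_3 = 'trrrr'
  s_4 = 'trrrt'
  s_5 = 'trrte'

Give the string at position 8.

Advancing 3 positions from trrte through trrte → trrtr → trrtt reaches term 8.

trtee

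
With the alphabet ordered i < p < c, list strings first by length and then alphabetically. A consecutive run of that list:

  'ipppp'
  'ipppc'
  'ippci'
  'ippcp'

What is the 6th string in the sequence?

ipcii

Advancing 2 positions from ippcp through ippcp → ippcc reaches term 6.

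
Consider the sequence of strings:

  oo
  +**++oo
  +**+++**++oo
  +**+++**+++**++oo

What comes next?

Every step adds +**++ at the front: s(k+1) = +**++·s(k).
So the next term is +**++·+**+++**+++**++oo.

+**+++**+++**+++**++oo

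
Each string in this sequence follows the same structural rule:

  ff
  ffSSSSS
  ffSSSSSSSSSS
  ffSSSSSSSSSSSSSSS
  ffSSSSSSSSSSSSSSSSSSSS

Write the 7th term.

ffSSSSSSSSSSSSSSSSSSSSSSSSSSSSSS

The strings grow by a fixed suffix SSSSS each time.
From ffSSSSSSSSSSSSSSSSSSSS, 2 further steps: ffSSSSSSSSSSSSSSSSSSSS → ffSSSSSSSSSSSSSSSSSSSSSSSSS → (answer).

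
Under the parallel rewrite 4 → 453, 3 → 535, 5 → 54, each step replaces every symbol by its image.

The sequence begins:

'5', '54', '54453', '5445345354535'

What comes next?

544534535453545354535544535453554

Applying the rule to each of the 13 symbols of 5445345354535 gives the pieces 54 453 453 54 535 453 54 535 54 453 54 535 54, which concatenate to the answer.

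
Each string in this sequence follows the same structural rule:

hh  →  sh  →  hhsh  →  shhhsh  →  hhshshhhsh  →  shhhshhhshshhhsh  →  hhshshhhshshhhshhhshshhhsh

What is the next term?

shhhshhhshshhhshhhshshhhshshhhshhhshshhhsh

Each term (from the third on) is the two preceding terms concatenated in order: term 3 = hh·sh = hhsh.
Continuing: shhhshhhshshhhsh · hhshshhhshshhhshhhshshhhsh gives term 8.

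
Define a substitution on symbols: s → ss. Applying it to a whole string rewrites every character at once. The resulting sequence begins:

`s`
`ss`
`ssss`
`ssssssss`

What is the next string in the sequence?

ssssssssssssssss

Apply φ to ssssssss symbol by symbol: s→ss, s→ss, s→ss, s→ss, s→ss, s→ss, s→ss, s→ss; joined: ss ss ss ss ss ss ss ss.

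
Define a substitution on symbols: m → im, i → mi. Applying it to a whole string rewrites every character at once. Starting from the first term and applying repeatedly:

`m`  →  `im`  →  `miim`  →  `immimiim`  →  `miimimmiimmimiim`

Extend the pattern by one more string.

immimiimmiimimmimiimimmiimmimiim

φ(miimimmiimmimiim) expands symbol-by-symbol to im mi mi im mi im im mi mi im im mi im mi mi im; joining the 16 pieces gives the next term.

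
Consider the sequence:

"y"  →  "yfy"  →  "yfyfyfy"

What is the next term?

s(k+1) = s(k)·f·s(k) — each term doubles the last with 'f' between the halves.
So the next term is two copies of yfyfyfy with 'f' between the halves.

yfyfyfyfyfyfyfy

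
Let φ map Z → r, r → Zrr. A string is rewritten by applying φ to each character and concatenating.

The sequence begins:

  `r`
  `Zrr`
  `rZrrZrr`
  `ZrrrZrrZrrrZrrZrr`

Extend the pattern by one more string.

Replace each of the 17 characters of ZrrrZrrZrrrZrrZrr in place — r Zrr Zrr Zrr r Zrr Zrr r Zrr Zrr Zrr r Zrr Zrr r Zrr Zrr — and concatenate.

rZrrZrrZrrrZrrZrrrZrrZrrZrrrZrrZrrrZrrZrr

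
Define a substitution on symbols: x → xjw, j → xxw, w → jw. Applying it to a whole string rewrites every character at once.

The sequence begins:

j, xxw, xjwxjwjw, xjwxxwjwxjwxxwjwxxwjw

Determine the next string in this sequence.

Replace each of the 21 characters of xjwxxwjwxjwxxwjwxxwjw in place — xjw xxw jw xjw xjw jw xxw jw xjw xxw jw xjw xjw jw xxw jw xjw xjw jw xxw jw — and concatenate.

xjwxxwjwxjwxjwjwxxwjwxjwxxwjwxjwxjwjwxxwjwxjwxjwjwxxwjw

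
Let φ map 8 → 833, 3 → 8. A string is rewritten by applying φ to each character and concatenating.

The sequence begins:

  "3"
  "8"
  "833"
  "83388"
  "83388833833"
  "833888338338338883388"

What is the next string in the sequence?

φ(833888338338338883388) expands symbol-by-symbol to 833 8 8 833 833 833 8 8 833 8 8 833 8 8 833 833 833 8 8 833 833; joining the 21 pieces gives the next term.

8338883383383388833888338883383383388833833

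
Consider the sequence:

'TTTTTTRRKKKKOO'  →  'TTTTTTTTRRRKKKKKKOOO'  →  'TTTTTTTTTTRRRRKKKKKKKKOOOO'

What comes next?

Reading off run lengths: T runs 6, 8, 10; R runs 2, 3, 4; K runs 4, 6, 8; O runs 2, 3, 4 — each is linear in n, where the shown terms are n = 2, 3, 4.
For the next term, n = 5, so the run lengths are 12, 5, 10, 5.

TTTTTTTTTTTTRRRRRKKKKKKKKKKOOOOO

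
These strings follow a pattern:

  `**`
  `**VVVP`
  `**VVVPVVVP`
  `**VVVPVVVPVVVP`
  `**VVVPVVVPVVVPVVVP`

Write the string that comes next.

The strings grow by a fixed suffix VVVP each time.
So the next term is **VVVPVVVPVVVPVVVP·VVVP.

**VVVPVVVPVVVPVVVPVVVP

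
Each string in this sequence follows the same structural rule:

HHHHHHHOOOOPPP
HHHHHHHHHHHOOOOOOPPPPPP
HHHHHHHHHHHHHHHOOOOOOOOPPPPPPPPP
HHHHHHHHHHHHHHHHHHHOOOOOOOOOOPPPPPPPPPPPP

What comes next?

HHHHHHHHHHHHHHHHHHHHHHHOOOOOOOOOOOOPPPPPPPPPPPPPPP

Reading off run lengths: H runs 7, 11, 15, 19; O runs 4, 6, 8, 10; P runs 3, 6, 9, 12 — each is linear in n (n = 1, 2, …).
For the next term, n = 5, so the run lengths are 23, 12, 15.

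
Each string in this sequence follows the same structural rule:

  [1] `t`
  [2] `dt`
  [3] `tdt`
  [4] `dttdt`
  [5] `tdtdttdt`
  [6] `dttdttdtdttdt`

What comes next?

Each term (from the third on) is the two preceding terms concatenated in order: term 3 = t·dt = tdt.
So term 7 is tdtdttdt·dttdttdtdttdt.

tdtdttdtdttdttdtdttdt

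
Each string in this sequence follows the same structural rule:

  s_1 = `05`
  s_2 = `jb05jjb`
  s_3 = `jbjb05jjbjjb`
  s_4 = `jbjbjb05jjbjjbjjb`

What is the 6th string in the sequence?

s(k+1) = jb·s(k)·jjb, so each term gains jb as a prefix and jjb as a suffix.
From jbjbjb05jjbjjbjjb, 2 further steps: jbjbjb05jjbjjbjjb → jbjbjbjb05jjbjjbjjbjjb → (answer).

jbjbjbjbjb05jjbjjbjjbjjbjjb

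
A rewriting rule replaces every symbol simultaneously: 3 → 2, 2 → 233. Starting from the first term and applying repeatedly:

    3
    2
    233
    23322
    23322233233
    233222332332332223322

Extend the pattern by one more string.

2332223323323322233222332223323323322233233

φ(233222332332332223322) expands symbol-by-symbol to 233 2 2 233 233 233 2 2 233 2 2 233 2 2 233 233 233 2 2 233 233; joining the 21 pieces gives the next term.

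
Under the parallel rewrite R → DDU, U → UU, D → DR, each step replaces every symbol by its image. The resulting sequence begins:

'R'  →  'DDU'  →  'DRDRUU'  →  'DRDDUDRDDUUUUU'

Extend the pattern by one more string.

Replace each of the 14 characters of DRDDUDRDDUUUUU in place — DR DDU DR DR UU DR DDU DR DR UU UU UU UU UU — and concatenate.

DRDDUDRDRUUDRDDUDRDRUUUUUUUUUU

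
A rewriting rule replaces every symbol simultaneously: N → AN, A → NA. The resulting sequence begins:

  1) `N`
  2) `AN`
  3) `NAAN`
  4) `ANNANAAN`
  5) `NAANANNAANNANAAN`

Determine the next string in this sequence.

Replace each of the 16 characters of NAANANNAANNANAAN in place — AN NA NA AN NA AN AN NA NA AN AN NA AN NA NA AN — and concatenate.

ANNANAANNAANANNANAANANNAANNANAAN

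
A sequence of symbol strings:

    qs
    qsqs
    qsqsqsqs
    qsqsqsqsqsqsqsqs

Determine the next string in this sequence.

Every step duplicates the string.
Doubling qsqsqsqsqsqsqsqs:

qsqsqsqsqsqsqsqsqsqsqsqsqsqsqsqs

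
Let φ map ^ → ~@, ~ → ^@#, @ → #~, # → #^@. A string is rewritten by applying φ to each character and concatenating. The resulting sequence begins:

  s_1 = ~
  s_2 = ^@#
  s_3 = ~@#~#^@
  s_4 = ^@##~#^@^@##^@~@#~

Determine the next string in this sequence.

Rewriting the 18 symbols of ^@##~#^@^@##^@~@#~ one by one yields ~@ #~ #^@ #^@ ^@# #^@ ~@ #~ ~@ #~ #^@ #^@ ~@ #~ ^@# #~ #^@ ^@#; concatenated:

~@#~#^@#^@^@##^@~@#~~@#~#^@#^@~@#~^@##~#^@^@#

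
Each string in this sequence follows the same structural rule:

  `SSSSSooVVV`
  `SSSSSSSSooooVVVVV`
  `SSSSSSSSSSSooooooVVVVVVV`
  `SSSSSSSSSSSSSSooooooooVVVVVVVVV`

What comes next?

The n-th term is 3n+2 S's then 2n o's then 2n+1 V's (n = 1, 2, …).
At n = 5 the blocks have lengths 17, 10, 11.

SSSSSSSSSSSSSSSSSooooooooooVVVVVVVVVVV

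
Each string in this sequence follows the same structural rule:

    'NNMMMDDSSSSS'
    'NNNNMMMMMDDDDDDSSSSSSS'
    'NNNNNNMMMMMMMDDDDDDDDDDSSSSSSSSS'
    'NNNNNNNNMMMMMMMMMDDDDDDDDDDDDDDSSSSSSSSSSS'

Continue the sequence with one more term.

Term n consists of 2n N's, followed by 2n+1 M's, followed by 4n-2 D's, followed by 2n+3 S's (n = 1, 2, …).
For the next term, n = 5, so the run lengths are 10, 11, 18, 13.

NNNNNNNNNNMMMMMMMMMMMDDDDDDDDDDDDDDDDDDSSSSSSSSSSSSS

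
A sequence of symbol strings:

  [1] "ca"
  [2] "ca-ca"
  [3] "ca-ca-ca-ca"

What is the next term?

ca-ca-ca-ca-ca-ca-ca-ca

s(k+1) = s(k)·-·s(k) — each term doubles the last with '-' between the halves.
So the next term is two copies of ca-ca-ca-ca with '-' between the halves.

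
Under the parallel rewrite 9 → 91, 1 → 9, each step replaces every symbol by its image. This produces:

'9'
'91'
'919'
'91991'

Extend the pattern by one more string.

Rewriting each symbol of 91991: 9→91, 1→9, 9→91, 9→91, 1→9, which concatenates to 91 9 91 91 9.

91991919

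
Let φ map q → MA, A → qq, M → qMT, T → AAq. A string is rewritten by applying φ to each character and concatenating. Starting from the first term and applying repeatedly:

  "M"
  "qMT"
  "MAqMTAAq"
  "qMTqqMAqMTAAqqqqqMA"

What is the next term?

Replace each of the 19 characters of qMTqqMAqMTAAqqqqqMA in place — MA qMT AAq MA MA qMT qq MA qMT AAq qq qq MA MA MA MA MA qMT qq — and concatenate.

MAqMTAAqMAMAqMTqqMAqMTAAqqqqqMAMAMAMAMAqMTqq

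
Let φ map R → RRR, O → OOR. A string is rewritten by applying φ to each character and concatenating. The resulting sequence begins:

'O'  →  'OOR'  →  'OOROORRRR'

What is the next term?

Apply φ to OOROORRRR symbol by symbol: O→OOR, O→OOR, R→RRR, O→OOR, O→OOR, R→RRR, R→RRR, R→RRR, R→RRR; joined: OOR OOR RRR OOR OOR RRR RRR RRR RRR.

OOROORRRROOROORRRRRRRRRRRRR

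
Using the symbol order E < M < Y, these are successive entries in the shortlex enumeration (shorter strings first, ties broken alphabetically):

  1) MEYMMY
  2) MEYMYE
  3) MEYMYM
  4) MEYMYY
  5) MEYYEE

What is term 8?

Stepping forward 3 times from MEYYEE: MEYYEE → MEYYEM → MEYYEY, then the target.

MEYYME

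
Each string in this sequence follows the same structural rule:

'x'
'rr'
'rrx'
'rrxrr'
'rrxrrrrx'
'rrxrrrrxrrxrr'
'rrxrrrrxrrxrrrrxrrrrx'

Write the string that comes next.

rrxrrrrxrrxrrrrxrrrrxrrxrrrrxrrxrr

This is a Fibonacci-style word recurrence s(k) = s(k−1)·s(k−2): e.g. rr·x = rrx.
So term 8 is rrxrrrrxrrxrrrrxrrrrx·rrxrrrrxrrxrr.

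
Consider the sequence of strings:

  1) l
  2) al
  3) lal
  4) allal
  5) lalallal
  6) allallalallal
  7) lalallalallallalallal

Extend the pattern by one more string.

allallalallallalallalallallalallal

From term 3 onward, concatenate the second-to-last term with the last: l·al = lal, al·lal = allal, …
Continuing: allallalallal · lalallalallallalallal gives term 8.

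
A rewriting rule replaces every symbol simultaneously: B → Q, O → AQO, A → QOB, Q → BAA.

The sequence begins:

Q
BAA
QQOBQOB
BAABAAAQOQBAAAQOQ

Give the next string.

Rewriting the 17 symbols of BAABAAAQOQBAAAQOQ one by one yields Q QOB QOB Q QOB QOB QOB BAA AQO BAA Q QOB QOB QOB BAA AQO BAA; concatenated:

QQOBQOBQQOBQOBQOBBAAAQOBAAQQOBQOBQOBBAAAQOBAA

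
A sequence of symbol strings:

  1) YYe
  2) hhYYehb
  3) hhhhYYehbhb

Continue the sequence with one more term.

Every step adds hh to the front and hb to the end of the previous string.
Applying this once more to hhhhYYehbhb:

hhhhhhYYehbhbhb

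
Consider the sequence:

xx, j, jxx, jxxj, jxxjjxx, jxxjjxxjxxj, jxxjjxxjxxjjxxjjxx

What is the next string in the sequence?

jxxjjxxjxxjjxxjjxxjxxjjxxjxxj

Each term (from the third on) is the previous term followed by the one before it: term 3 = j·xx = jxx.
So term 8 is jxxjjxxjxxjjxxjjxx·jxxjjxxjxxj.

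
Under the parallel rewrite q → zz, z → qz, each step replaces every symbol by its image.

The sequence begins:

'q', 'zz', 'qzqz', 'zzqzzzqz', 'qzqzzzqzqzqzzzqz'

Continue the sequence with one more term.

zzqzzzqzqzqzzzqzzzqzzzqzqzqzzzqz

Applying the rule to each of the 16 symbols of qzqzzzqzqzqzzzqz gives the pieces zz qz zz qz qz qz zz qz zz qz zz qz qz qz zz qz, which concatenate to the answer.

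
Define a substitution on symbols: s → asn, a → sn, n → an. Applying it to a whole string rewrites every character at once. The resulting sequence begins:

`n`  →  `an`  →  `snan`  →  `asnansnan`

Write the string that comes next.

Expanding asnansnan: a→sn, s→asn, n→an, a→sn, n→an, s→asn, n→an, a→sn, n→an. Concatenated: sn asn an sn an asn an sn an.

snasnansnanasnansnan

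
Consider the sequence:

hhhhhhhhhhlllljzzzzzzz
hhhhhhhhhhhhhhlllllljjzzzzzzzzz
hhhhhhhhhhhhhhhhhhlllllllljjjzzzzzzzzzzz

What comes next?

hhhhhhhhhhhhhhhhhhhhhhlllllllllljjjjzzzzzzzzzzzzz

Term n consists of 4n-2 h's, followed by 2n-2 l's, followed by n-2 j's, followed by 2n+1 z's, where the shown terms are n = 3, 4, 5.
At n = 6 the blocks have lengths 22, 10, 4, 13.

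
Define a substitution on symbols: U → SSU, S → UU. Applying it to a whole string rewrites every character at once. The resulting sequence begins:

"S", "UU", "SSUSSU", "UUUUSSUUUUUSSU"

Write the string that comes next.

SSUSSUSSUSSUUUUUSSUSSUSSUSSUSSUUUUUSSU

Replace each of the 14 characters of UUUUSSUUUUUSSU in place — SSU SSU SSU SSU UU UU SSU SSU SSU SSU SSU UU UU SSU — and concatenate.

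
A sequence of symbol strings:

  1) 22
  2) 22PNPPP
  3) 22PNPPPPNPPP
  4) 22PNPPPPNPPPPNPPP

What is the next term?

22PNPPPPNPPPPNPPPPNPPP

Every step adds PNPPP to the end: s(k+1) = s(k)·PNPPP.
So the next term is 22PNPPPPNPPPPNPPP·PNPPP.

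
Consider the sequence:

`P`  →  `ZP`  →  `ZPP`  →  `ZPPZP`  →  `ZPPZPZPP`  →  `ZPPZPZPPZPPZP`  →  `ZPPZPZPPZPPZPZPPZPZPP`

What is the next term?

ZPPZPZPPZPPZPZPPZPZPPZPPZPZPPZPPZP

Each term (from the third on) is the previous term followed by the one before it: term 3 = ZP·P = ZPP.
The next term joins ZPPZPZPPZPPZPZPPZPZPP and ZPPZPZPPZPPZP.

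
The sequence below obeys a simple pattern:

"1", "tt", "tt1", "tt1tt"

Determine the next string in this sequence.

From term 3 onward, concatenate the last term with the second-to-last: tt·1 = tt1, tt1·tt = tt1tt, …
So term 5 is tt1tt·tt1.

tt1tttt1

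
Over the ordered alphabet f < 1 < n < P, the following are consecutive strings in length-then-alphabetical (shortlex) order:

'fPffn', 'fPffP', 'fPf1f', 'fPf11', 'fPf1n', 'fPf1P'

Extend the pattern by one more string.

fPfnf

The successor of fPf1P increments the rightmost position that isn't already P and resets every position after it to f.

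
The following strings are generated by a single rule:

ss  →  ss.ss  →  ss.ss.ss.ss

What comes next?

Every step duplicates the string with '.' between the halves.
So the next term is two copies of ss.ss.ss.ss with '.' between the halves.

ss.ss.ss.ss.ss.ss.ss.ss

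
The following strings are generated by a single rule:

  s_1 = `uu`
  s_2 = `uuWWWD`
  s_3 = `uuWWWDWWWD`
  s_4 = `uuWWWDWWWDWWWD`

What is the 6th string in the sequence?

Every step adds WWWD to the end: s(k+1) = s(k)·WWWD.
From uuWWWDWWWDWWWD, 2 further steps: uuWWWDWWWDWWWD → uuWWWDWWWDWWWDWWWD → (answer).

uuWWWDWWWDWWWDWWWDWWWD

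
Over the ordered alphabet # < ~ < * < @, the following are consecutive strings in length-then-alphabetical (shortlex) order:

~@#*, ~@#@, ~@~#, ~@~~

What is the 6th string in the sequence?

~@~@

Continuing the enumeration 2 steps past ~@~~: ~@~~ → ~@~* → (answer).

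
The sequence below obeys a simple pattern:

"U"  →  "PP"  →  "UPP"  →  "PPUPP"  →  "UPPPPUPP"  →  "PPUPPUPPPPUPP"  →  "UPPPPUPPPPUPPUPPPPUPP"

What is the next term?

Each term (from the third on) is the two preceding terms concatenated in order: term 3 = U·PP = UPP.
The next term joins PPUPPUPPPPUPP and UPPPPUPPPPUPPUPPPPUPP.

PPUPPUPPPPUPPUPPPPUPPPPUPPUPPPPUPP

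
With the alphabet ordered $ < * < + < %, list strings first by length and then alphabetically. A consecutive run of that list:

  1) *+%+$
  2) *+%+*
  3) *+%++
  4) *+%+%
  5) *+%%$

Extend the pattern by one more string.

*+%%*

Treat *+%%$ as a base-4 numeral over the given alphabet and add one, carrying through any trailing %'s.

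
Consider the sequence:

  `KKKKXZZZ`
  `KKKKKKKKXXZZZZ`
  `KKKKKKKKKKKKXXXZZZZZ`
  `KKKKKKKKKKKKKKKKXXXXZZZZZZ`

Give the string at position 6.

The n-th term is 4n K's then n X's then n+2 Z's (n = 1, 2, …).
Setting n = 6 gives 24, 6, 8 characters in each block.

KKKKKKKKKKKKKKKKKKKKKKKKXXXXXXZZZZZZZZ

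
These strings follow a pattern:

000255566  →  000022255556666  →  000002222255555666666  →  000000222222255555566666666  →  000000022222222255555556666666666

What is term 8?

The n-th term is n+2 0's then 2n-1 2's then n+2 5's then 2n 6's (n = 1, 2, …).
At n = 8 the blocks have lengths 10, 15, 10, 16.

000000000022222222222222255555555556666666666666666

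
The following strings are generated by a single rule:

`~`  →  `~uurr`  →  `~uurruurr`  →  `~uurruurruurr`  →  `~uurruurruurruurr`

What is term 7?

Every step adds uurr to the end: s(k+1) = s(k)·uurr.
From ~uurruurruurruurr, 2 further steps: ~uurruurruurruurr → ~uurruurruurruurruurr → (answer).

~uurruurruurruurruurruurr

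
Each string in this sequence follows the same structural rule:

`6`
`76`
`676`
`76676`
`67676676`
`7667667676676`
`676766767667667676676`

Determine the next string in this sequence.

Each term (from the third on) is the two preceding terms concatenated in order: term 3 = 6·76 = 676.
So term 8 is 7667667676676·676766767667667676676.

7667667676676676766767667667676676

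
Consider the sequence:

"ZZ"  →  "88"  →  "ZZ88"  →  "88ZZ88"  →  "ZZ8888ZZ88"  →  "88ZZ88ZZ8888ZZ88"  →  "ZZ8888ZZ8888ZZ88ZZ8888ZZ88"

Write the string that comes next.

Each term (from the third on) is the two preceding terms concatenated in order: term 3 = ZZ·88 = ZZ88.
Continuing: 88ZZ88ZZ8888ZZ88 · ZZ8888ZZ8888ZZ88ZZ8888ZZ88 gives term 8.

88ZZ88ZZ8888ZZ88ZZ8888ZZ8888ZZ88ZZ8888ZZ88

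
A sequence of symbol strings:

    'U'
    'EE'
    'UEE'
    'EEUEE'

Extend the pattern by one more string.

This is a Fibonacci-style word recurrence s(k) = s(k−2)·s(k−1): e.g. U·EE = UEE.
Continuing: UEE · EEUEE gives term 5.

UEEEEUEE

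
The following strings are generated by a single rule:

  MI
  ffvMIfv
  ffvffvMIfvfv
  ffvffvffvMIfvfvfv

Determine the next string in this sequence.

ffvffvffvffvMIfvfvfvfv

Every step adds ffv to the front and fv to the end of the previous string.
One more step from ffvffvffvMIfvfvfv gives the answer.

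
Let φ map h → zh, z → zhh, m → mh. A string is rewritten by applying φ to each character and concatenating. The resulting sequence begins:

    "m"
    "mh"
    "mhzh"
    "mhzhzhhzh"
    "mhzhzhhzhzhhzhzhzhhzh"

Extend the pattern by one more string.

mhzhzhhzhzhhzhzhzhhzhzhhzhzhzhhzhzhhzhzhhzhzhzhhzh

Applying the rule to each of the 21 symbols of mhzhzhhzhzhhzhzhzhhzh gives the pieces mh zh zhh zh zhh zh zh zhh zh zhh zh zh zhh zh zhh zh zhh zh zh zhh zh, which concatenate to the answer.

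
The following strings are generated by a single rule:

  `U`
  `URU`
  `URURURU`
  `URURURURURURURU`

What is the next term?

Every step duplicates the string with 'R' between the halves.
One more doubling of URURURURURURURU gives the answer.

URURURURURURURURURURURURURURURU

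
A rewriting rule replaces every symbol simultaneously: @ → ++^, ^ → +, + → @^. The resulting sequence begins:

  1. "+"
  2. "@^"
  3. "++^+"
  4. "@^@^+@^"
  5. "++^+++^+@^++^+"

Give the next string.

@^@^+@^@^@^+@^++^+@^@^+@^

φ(++^+++^+@^++^+) expands symbol-by-symbol to @^ @^ + @^ @^ @^ + @^ ++^ + @^ @^ + @^; joining the 14 pieces gives the next term.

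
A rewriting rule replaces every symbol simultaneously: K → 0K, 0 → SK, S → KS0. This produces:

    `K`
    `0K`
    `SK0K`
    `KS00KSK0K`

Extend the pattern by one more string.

Apply φ to KS00KSK0K symbol by symbol: K→0K, S→KS0, 0→SK, 0→SK, K→0K, S→KS0, K→0K, 0→SK, K→0K; joined: 0K KS0 SK SK 0K KS0 0K SK 0K.

0KKS0SKSK0KKS00KSK0K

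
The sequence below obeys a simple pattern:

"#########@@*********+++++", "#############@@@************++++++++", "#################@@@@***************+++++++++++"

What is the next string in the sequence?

Reading off run lengths: # runs 9, 13, 17; @ runs 2, 3, 4; * runs 9, 12, 15; + runs 5, 8, 11 — each is linear in n, where the shown terms are n = 2, 3, 4.
At n = 5 the blocks have lengths 21, 5, 18, 14.

#####################@@@@@******************++++++++++++++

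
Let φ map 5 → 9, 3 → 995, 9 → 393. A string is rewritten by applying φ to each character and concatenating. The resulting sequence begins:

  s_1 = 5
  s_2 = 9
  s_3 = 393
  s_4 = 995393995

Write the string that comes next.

Rewriting each symbol of 995393995: 9→393, 9→393, 5→9, 3→995, 9→393, 3→995, 9→393, 9→393, 5→9, which concatenates to 393 393 9 995 393 995 393 393 9.

39339399953939953933939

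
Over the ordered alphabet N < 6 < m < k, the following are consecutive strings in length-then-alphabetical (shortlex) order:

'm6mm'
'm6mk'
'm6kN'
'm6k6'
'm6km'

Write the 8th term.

Advancing 3 positions from m6km through m6km → m6kk → mmNN reaches term 8.

mmN6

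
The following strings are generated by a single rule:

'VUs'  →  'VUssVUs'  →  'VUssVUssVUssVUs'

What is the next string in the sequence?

Each string is two copies of the previous one joined by 's'.
Doubling VUssVUssVUssVUs with 's' between the halves:

VUssVUssVUssVUssVUssVUssVUssVUs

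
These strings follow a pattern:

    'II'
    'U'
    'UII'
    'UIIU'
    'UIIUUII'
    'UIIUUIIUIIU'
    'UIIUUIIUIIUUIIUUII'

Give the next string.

UIIUUIIUIIUUIIUUIIUIIUUIIUIIU

Each term (from the third on) is the previous term followed by the one before it: term 3 = U·II = UII.
The next term joins UIIUUIIUIIUUIIUUII and UIIUUIIUIIU.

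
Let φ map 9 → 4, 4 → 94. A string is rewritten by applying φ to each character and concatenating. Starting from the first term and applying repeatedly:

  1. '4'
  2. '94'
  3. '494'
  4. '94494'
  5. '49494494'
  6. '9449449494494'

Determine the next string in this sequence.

Rewriting the 13 symbols of 9449449494494 one by one yields 4 94 94 4 94 94 4 94 4 94 94 4 94; concatenated:

494944949449449494494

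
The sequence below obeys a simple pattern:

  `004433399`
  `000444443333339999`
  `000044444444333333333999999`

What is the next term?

Term n consists of n+1 0's, followed by 3n-1 4's, followed by 3n 3's, followed by 2n 9's (n = 1, 2, …).
At n = 4 the blocks have lengths 5, 11, 12, 8.

000004444444444433333333333399999999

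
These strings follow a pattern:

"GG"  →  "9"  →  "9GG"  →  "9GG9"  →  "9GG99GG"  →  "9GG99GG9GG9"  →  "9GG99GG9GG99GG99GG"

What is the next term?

9GG99GG9GG99GG99GG9GG99GG9GG9

From term 3 onward, concatenate the last term with the second-to-last: 9·GG = 9GG, 9GG·9 = 9GG9, …
The next term joins 9GG99GG9GG99GG99GG and 9GG99GG9GG9.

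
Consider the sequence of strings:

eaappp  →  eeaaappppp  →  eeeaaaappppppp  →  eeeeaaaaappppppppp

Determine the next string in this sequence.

Reading off run lengths: e runs 1, 2, 3, 4; a runs 2, 3, 4, 5; p runs 3, 5, 7, 9 — each is linear in n, where the shown terms are n = 2, 3, 4, 5.
At n = 6 the blocks have lengths 5, 6, 11.

eeeeeaaaaaappppppppppp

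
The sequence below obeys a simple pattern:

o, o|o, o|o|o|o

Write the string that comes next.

s(k+1) = s(k)·|·s(k) — each term doubles the last with '|' between the halves.
Doubling o|o|o|o with '|' between the halves:

o|o|o|o|o|o|o|o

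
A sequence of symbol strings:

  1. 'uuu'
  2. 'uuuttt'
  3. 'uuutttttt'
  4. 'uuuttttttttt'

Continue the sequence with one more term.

The strings grow by a fixed suffix ttt each time.
Applying this once more to uuuttttttttt:

uuutttttttttttt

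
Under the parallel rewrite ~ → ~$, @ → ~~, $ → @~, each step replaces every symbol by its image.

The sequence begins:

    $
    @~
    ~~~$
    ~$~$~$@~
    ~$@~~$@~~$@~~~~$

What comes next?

Applying the rule to each of the 16 symbols of ~$@~~$@~~$@~~~~$ gives the pieces ~$ @~ ~~ ~$ ~$ @~ ~~ ~$ ~$ @~ ~~ ~$ ~$ ~$ ~$ @~, which concatenate to the answer.

~$@~~~~$~$@~~~~$~$@~~~~$~$~$~$@~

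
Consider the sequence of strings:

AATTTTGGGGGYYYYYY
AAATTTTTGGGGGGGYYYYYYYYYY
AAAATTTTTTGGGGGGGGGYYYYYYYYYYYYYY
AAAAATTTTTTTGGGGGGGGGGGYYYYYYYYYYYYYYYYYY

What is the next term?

AAAAAATTTTTTTTGGGGGGGGGGGGGYYYYYYYYYYYYYYYYYYYYYY

Term n consists of n A's, followed by n+2 T's, followed by 2n+1 G's, followed by 4n-2 Y's, where the shown terms are n = 2, 3, 4, 5.
For the next term, n = 6, so the run lengths are 6, 8, 13, 22.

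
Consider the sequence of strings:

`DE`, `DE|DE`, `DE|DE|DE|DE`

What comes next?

Every step duplicates the string with '|' between the halves.
One more doubling of DE|DE|DE|DE gives the answer.

DE|DE|DE|DE|DE|DE|DE|DE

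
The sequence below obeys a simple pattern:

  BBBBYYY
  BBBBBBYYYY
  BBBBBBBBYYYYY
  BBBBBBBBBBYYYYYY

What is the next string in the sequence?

Each string has the form B^{2n} Y^{n+1}, where the shown terms are n = 2, 3, 4, 5.
For the next term, n = 6, so the run lengths are 12, 7.

BBBBBBBBBBBBYYYYYYY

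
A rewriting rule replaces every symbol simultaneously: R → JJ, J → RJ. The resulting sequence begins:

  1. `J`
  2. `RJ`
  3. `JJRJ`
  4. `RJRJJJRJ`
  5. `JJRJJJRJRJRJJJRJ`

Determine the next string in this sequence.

φ(JJRJJJRJRJRJJJRJ) expands symbol-by-symbol to RJ RJ JJ RJ RJ RJ JJ RJ JJ RJ JJ RJ RJ RJ JJ RJ; joining the 16 pieces gives the next term.

RJRJJJRJRJRJJJRJJJRJJJRJRJRJJJRJ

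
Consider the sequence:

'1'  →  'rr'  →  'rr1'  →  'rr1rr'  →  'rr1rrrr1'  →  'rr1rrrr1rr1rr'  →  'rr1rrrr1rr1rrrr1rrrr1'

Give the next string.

rr1rrrr1rr1rrrr1rrrr1rr1rrrr1rr1rr

From term 3 onward, concatenate the last term with the second-to-last: rr·1 = rr1, rr1·rr = rr1rr, …
Continuing: rr1rrrr1rr1rrrr1rrrr1 · rr1rrrr1rr1rr gives term 8.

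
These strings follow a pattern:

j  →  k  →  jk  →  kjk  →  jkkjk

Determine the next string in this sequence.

Each term (from the third on) is the two preceding terms concatenated in order: term 3 = j·k = jk.
So term 6 is kjk·jkkjk.

kjkjkkjk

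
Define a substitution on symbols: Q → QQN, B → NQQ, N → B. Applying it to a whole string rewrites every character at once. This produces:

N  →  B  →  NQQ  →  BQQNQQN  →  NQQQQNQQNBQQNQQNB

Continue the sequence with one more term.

BQQNQQNQQNQQNBQQNQQNBNQQQQNQQNBQQNQQNBNQQ

φ(NQQQQNQQNBQQNQQNB) expands symbol-by-symbol to B QQN QQN QQN QQN B QQN QQN B NQQ QQN QQN B QQN QQN B NQQ; joining the 17 pieces gives the next term.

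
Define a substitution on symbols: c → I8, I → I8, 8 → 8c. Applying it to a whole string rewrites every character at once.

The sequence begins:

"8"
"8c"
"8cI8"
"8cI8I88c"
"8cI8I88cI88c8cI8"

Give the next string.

Rewriting the 16 symbols of 8cI8I88cI88c8cI8 one by one yields 8c I8 I8 8c I8 8c 8c I8 I8 8c 8c I8 8c I8 I8 8c; concatenated:

8cI8I88cI88c8cI8I88c8cI88cI8I88c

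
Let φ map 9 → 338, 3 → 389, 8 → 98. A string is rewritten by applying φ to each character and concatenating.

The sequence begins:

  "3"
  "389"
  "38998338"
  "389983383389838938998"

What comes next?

Applying the rule to each of the 21 symbols of 389983383389838938998 gives the pieces 389 98 338 338 98 389 389 98 389 389 98 338 98 389 98 338 389 98 338 338 98, which concatenate to the answer.

3899833833898389389983893899833898389983383899833833898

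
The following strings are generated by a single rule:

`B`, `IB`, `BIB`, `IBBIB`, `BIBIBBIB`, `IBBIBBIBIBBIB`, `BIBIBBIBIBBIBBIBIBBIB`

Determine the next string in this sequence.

IBBIBBIBIBBIBBIBIBBIBIBBIBBIBIBBIB

From term 3 onward, concatenate the second-to-last term with the last: B·IB = BIB, IB·BIB = IBBIB, …
Continuing: IBBIBBIBIBBIB · BIBIBBIBIBBIBBIBIBBIB gives term 8.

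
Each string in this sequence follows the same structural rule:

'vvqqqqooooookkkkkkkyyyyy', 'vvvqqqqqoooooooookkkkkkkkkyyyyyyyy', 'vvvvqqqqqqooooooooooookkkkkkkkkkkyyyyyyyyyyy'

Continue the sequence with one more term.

vvvvvqqqqqqqoooooooooooooookkkkkkkkkkkkkyyyyyyyyyyyyyy

Reading off run lengths: v runs 2, 3, 4; q runs 4, 5, 6; o runs 6, 9, 12; k runs 7, 9, 11; y runs 5, 8, 11 — each is linear in n, where the shown terms are n = 2, 3, 4.
At n = 5 the blocks have lengths 5, 7, 15, 13, 14.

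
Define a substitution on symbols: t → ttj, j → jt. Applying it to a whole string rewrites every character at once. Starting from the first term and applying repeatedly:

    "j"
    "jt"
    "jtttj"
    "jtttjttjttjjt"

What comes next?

jtttjttjttjjtttjttjjtttjttjjtjtttj

Applying the rule to each of the 13 symbols of jtttjttjttjjt gives the pieces jt ttj ttj ttj jt ttj ttj jt ttj ttj jt jt ttj, which concatenate to the answer.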